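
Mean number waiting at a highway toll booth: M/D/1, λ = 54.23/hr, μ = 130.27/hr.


ρ = 54.23/130.27 = 0.4163
M/D/1: Lq = ρ²/(2(1−ρ)) = 0.1733/(2·0.5837) = 0.14844

Final: 0.14844


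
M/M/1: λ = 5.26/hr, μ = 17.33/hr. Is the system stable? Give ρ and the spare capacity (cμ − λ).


Total capacity cμ = 1·17.33 = 17.33/hr
ρ = λ/(cμ) = 5.26/17.33 = 0.3035
Stable ⇔ ρ < 1: YES
Spare capacity = cμ − λ = 17.33 − 5.26 = 12.07/hr

Final: ρ = 0.3035; stable; margin = 12.07/hr


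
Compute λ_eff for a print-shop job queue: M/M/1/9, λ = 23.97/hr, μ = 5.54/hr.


ρ = 4.3267; P_K = (1−ρ)ρ^9/(1−ρ^10) = 0.768878
λ_eff = λ(1 − P_K) = 23.97·(1 − 0.768878) = 23.97·0.231122 = 5.5400 /hr

Final: 5.5400 /hr


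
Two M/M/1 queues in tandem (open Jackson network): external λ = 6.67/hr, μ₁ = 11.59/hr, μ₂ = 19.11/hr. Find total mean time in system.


Each node sees arrival rate λ = 6.67/hr (tandem ⇒ throughput preserved).
W₁ = 1/(μ₁−λ) = 1/(11.59−6.67) = 0.20325 hr
W₂ = 1/(μ₂−λ) = 1/(19.11−6.67) = 0.08039 hr
W_total = W₁ + W₂ = 0.20325 + 0.08039 = 0.28364 hr

Final: 0.28364 hr


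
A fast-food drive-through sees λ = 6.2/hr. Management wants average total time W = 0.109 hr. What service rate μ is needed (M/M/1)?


W = 1/(μ−λ) ⇒ μ − λ = 1/W = 1/0.109 = 9.1743
μ = λ + 1/W = 6.2 + 9.1743 = 15.3743 per hr

Final: 15.3743 /hr


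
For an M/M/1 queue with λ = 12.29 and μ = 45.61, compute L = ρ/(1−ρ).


ρ = λ/μ = 12.29/45.61 = 0.2695
L = ρ/(1−ρ) = 0.2695/(1 − 0.2695) = 0.2695/0.7305 = 0.3688

Final: 0.3688


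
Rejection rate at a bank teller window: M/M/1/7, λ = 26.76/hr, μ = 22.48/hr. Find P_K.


ρ = λ/μ = 26.76/22.48 = 1.1904
P_K = (1−ρ)ρ^K/(1−ρ^(K+1)) = (-0.1904·3.387105)/(1 − 4.031980)
= -0.644876/-3.031980 = 0.212691

Final: 0.212691


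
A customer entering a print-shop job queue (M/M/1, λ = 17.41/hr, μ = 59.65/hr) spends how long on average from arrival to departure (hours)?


W = 1/(μ−λ) = 1/(59.65 − 17.41) = 1/42.24 = 0.02367 hr

Final: 0.02367 hr


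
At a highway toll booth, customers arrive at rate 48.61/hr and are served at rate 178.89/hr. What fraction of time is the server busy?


ρ = λ/μ = 48.61/178.89 = 0.2717

Final: 0.2717


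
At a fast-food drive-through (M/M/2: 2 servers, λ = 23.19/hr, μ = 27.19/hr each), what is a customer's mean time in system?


a = 0.8529; ρ = 0.4264; P₀ = 0.402088
Lq = P₀·a^c·ρ/(c!(1−ρ)²) = 0.18958
Wq = Lq/λ = 0.18958/23.19 = 0.008175 hr
W = Wq + 1/μ = 0.008175 + 0.03678 = 0.04495 hr

Final: 0.04495 hr


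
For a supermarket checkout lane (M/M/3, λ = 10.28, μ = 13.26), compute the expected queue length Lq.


a = λ/μ = 0.7753; ρ = a/3 = 0.2584
P₀ = 0.458610
Lq = P₀·a^c·ρ / (c!·(1−ρ)²) = 0.458610·0.46596·0.2584/(6·0.54994)
= 0.01674

Final: 0.01674


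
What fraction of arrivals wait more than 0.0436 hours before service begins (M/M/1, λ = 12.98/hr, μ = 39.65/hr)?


ρ = 12.98/39.65 = 0.3274
P(Wq > t) = ρ·e^{−(μ−λ)t} = 0.3274·e^{−1.1628}
= 0.3274·0.312606 = 0.102336

Final: 0.102336


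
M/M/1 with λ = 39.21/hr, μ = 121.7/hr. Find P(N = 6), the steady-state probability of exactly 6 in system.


ρ = 39.21/121.7 = 0.3222
P_n = (1−ρ)·ρ^n = (1 − 0.3222)·0.3222^6 = 0.6778·0.001119 = 0.0007581

Final: 0.0007581


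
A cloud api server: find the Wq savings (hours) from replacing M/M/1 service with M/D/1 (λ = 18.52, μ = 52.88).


ρ = 18.52/52.88 = 0.3502
Wq(M/M/1) = ρ/(μ−λ) = 0.3502/34.36 = 0.01019 hr
Wq(M/D/1) = ρ/(2(μ−λ)) = 0.005096 hr
Savings = 0.01019 − 0.005096 = 0.005096 hr

Final: 0.005096 hr


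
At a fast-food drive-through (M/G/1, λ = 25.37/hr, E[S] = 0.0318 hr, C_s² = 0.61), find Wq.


ρ = λ·E[S] = 25.37·0.0318 = 0.8068
E[S²] = E[S]²(1+C_s²) = 0.0318²·(1+0.61) = 0.001628
Wq = λ·E[S²]/(2(1−ρ)) = 25.37·0.001628/(2·0.1932) = 0.10688 hr

Final: 0.10688 hr


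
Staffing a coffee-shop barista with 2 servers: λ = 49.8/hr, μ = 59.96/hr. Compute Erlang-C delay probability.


a = λ/μ = 0.8306; ρ = a/2 = 0.4153
P₀ = 0.413151 (from M/M/c formula)
C(c,a) = [a^c/(c!(1−ρ))]·P₀ = [0.68982/(2·0.5847)]·0.413151
= 0.58987·0.413151 = 0.243705

Final: 0.243705


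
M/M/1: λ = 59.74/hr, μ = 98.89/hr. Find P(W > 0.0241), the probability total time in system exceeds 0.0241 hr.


W ~ Exponential(μ−λ) for M/M/1.
μ − λ = 98.89 − 59.74 = 39.1500
P(W > t) = e^{−(μ−λ)t} = e^{−0.9435} = 0.389257

Final: 0.389257


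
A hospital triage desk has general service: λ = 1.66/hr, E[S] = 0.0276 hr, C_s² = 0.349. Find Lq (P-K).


ρ = λ·E[S] = 1.66·0.0276 = 0.04582
Lq = ρ²(1+C_s²)/(2(1−ρ)) = 0.002099·(1+0.349)/(2·0.9542)
= 0.002099·1.3490/1.9084 = 0.001484

Final: 0.001484


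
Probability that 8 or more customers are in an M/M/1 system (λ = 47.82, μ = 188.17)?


ρ = 47.82/188.17 = 0.2541
P(N ≥ n) = ρ^n = 0.2541^8 = 0.00001740

Final: 0.00001740


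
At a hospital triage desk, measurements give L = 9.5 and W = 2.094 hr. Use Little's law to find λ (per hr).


λ = L/W = 9.5/2.094 = 4.5368 /hr

Final: 4.5368 /hr


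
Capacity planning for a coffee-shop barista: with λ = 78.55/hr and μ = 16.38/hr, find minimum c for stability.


Stability requires cμ > λ ⇔ c > λ/μ.
λ/μ = 78.55/16.38 = 4.7955
Minimum integer c = ⌊4.7955⌋ + 1 = 5
Check: 5·16.38 = 81.90 > 78.55, while 4·16.38 = 65.52 ≤ 78.55

Final: 5 servers


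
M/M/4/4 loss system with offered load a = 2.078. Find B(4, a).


B(c,a) = (a^c/c!) / Σ_{k=0}^{c} a^k/k!
a^4/4! = 0.776910
Σ terms (k=0..4): 1.00000 + 2.07800 + 2.15904 + 1.49550 + 0.77691 = 7.509449
B = 0.776910/7.509449 = 0.103458

Final: 0.103458


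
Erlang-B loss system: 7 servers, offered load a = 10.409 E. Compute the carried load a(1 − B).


B(7,10.409) = 0.426828 (Erlang-B)
Carried load = a(1 − B) = 10.409·(1 − 0.426828) = 10.409·0.573172 = 5.9661 E

Final: 5.9661 Erlangs


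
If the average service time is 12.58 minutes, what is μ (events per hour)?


μ = 1/(service time) in consistent units.
1 hour = 60 min, so μ = 60/12.58 = 4.7695 per hour

Final: 4.7695 /hr


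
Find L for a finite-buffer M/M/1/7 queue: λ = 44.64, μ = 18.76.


ρ = 44.64/18.76 = 2.3795
L = ρ[1 − (K+1)ρ^K + Kρ^(K+1)] / [(1−ρ)(1−ρ^(K+1))]
Numerator: 2.3795·(1 − 8·431.955953 + 7·1027.852544) = 8900.207523
Denominator: (-1.3795)·(-1026.852544) = 1416.574831
L = 8900.207523/1416.574831 = 6.2829

Final: 6.2829


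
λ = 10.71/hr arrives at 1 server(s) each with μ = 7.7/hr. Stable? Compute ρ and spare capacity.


Total capacity cμ = 1·7.7 = 7.70/hr
ρ = λ/(cμ) = 10.71/7.70 = 1.3909
Stable ⇔ ρ < 1: NO
Spare capacity = cμ − λ = 7.70 − 10.71 = -3.01/hr

Final: ρ = 1.3909; unstable; margin = -3.01/hr


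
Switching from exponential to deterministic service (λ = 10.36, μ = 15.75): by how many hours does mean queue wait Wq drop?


ρ = 10.36/15.75 = 0.6578
Wq(M/M/1) = ρ/(μ−λ) = 0.6578/5.39 = 0.12204 hr
Wq(M/D/1) = ρ/(2(μ−λ)) = 0.06102 hr
Savings = 0.12204 − 0.06102 = 0.06102 hr

Final: 0.06102 hr


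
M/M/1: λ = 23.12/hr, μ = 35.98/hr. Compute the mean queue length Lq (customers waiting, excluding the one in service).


ρ = 23.12/35.98 = 0.6426
Lq = ρ²/(1−ρ) = 0.4129/0.3574 = 1.1552

Final: 1.1552


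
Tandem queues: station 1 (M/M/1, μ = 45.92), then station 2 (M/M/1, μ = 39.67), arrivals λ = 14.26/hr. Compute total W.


Each node sees arrival rate λ = 14.26/hr (tandem ⇒ throughput preserved).
W₁ = 1/(μ₁−λ) = 1/(45.92−14.26) = 0.03159 hr
W₂ = 1/(μ₂−λ) = 1/(39.67−14.26) = 0.03935 hr
W_total = W₁ + W₂ = 0.03159 + 0.03935 = 0.07094 hr

Final: 0.07094 hr


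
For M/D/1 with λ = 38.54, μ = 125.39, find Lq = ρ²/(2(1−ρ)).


ρ = 38.54/125.39 = 0.3074
M/D/1: Lq = ρ²/(2(1−ρ)) = 0.09447/(2·0.6926) = 0.06820

Final: 0.06820


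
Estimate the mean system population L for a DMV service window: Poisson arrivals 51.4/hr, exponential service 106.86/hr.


ρ = λ/μ = 51.4/106.86 = 0.4810
L = ρ/(1−ρ) = 0.4810/(1 − 0.4810) = 0.4810/0.5190 = 0.9268

Final: 0.9268


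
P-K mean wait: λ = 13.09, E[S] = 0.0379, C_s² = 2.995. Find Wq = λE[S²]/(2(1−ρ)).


ρ = λ·E[S] = 13.09·0.0379 = 0.4961
E[S²] = E[S]²(1+C_s²) = 0.0379²·(1+2.995) = 0.005738
Wq = λ·E[S²]/(2(1−ρ)) = 13.09·0.005738/(2·0.5039) = 0.07454 hr

Final: 0.07454 hr


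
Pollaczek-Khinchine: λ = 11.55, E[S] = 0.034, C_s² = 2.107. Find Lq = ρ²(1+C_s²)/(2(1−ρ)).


ρ = λ·E[S] = 11.55·0.034 = 0.3927
Lq = ρ²(1+C_s²)/(2(1−ρ)) = 0.1542·(1+2.107)/(2·0.6073)
= 0.1542·3.1070/1.2146 = 0.39448

Final: 0.39448


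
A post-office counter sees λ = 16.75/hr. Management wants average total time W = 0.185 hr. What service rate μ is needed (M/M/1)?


W = 1/(μ−λ) ⇒ μ − λ = 1/W = 1/0.185 = 5.4054
μ = λ + 1/W = 16.75 + 5.4054 = 22.1554 per hr

Final: 22.1554 /hr


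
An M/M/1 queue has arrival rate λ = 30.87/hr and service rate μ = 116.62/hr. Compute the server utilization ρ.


ρ = λ/μ = 30.87/116.62 = 0.2647

Final: 0.2647


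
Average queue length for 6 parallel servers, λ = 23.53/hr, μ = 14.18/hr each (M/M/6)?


a = λ/μ = 1.6594; ρ = a/6 = 0.2766
P₀ = 0.190168
Lq = P₀·a^c·ρ / (c!·(1−ρ)²) = 0.190168·20.87729·0.2766/(720·0.52336)
= 0.002914

Final: 0.002914


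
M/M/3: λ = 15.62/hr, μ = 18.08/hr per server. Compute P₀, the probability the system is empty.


a = λ/μ = 15.62/18.08 = 0.8639; ρ = a/c = 0.2880
Σ_{k=0}^{2} a^k/k! (terms k=0..2) = 1.00000 + 0.86394 + 0.37319 = 2.23713
Tail: a^3/(3!(1−ρ)) = 0.64483/(6·0.7120) = 0.15094
P₀ = 1/(2.23713 + 0.15094) = 1/2.38807 = 0.418748

Final: 0.418748


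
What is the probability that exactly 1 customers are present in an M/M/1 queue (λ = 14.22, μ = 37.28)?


ρ = 14.22/37.28 = 0.3814
P_n = (1−ρ)·ρ^n = (1 − 0.3814)·0.3814^1 = 0.6186·0.381438 = 0.235943

Final: 0.235943


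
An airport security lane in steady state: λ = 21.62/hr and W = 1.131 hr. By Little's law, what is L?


L = λW = 21.62·1.131 = 24.4522

Final: 24.4522


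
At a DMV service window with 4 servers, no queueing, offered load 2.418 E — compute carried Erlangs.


B(4,2.418) = 0.140718 (Erlang-B)
Carried load = a(1 − B) = 2.418·(1 − 0.140718) = 2.418·0.859282 = 2.0777 E

Final: 2.0777 Erlangs


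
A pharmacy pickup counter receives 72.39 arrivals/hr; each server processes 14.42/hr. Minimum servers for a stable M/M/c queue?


Stability requires cμ > λ ⇔ c > λ/μ.
λ/μ = 72.39/14.42 = 5.0201
Minimum integer c = ⌊5.0201⌋ + 1 = 6
Check: 6·14.42 = 86.52 > 72.39, while 5·14.42 = 72.10 ≤ 72.39

Final: 6 servers


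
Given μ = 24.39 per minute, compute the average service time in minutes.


Mean service time = 1/μ = 1/24.39 minute = 0.04100 minute
In minutes: 0.04100 × 1 = 0.04100 min

Final: 0.04100 min


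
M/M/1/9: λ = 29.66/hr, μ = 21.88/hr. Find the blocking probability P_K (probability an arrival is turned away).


ρ = λ/μ = 29.66/21.88 = 1.3556
P_K = (1−ρ)ρ^K/(1−ρ^(K+1)) = (-0.3556·15.456618)/(1 − 20.952618)
= -5.496000/-19.952618 = 0.275453

Final: 0.275453


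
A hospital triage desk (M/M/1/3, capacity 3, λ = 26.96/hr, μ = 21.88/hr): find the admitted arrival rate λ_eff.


ρ = 1.2322; P_K = (1−ρ)ρ^3/(1−ρ^4) = 0.332805
λ_eff = λ(1 − P_K) = 26.96·(1 − 0.332805) = 26.96·0.667195 = 17.9876 /hr

Final: 17.9876 /hr


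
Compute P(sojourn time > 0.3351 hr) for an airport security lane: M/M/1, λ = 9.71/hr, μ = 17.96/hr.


W ~ Exponential(μ−λ) for M/M/1.
μ − λ = 17.96 − 9.71 = 8.2500
P(W > t) = e^{−(μ−λ)t} = e^{−2.7646} = 0.063003

Final: 0.063003


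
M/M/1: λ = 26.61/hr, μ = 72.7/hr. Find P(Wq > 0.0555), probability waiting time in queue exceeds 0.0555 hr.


ρ = 26.61/72.7 = 0.3660
P(Wq > t) = ρ·e^{−(μ−λ)t} = 0.3660·e^{−2.5580}
= 0.3660·0.077460 = 0.028352

Final: 0.028352


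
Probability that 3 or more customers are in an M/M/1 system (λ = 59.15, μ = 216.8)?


ρ = 59.15/216.8 = 0.2728
P(N ≥ n) = ρ^n = 0.2728^3 = 0.020309

Final: 0.020309


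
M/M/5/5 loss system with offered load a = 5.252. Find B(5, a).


B(c,a) = (a^c/c!) / Σ_{k=0}^{c} a^k/k!
a^5/5! = 33.299855
Σ terms (k=0..5): 1.00000 + 5.25200 + 13.79175 + 24.14476 + 31.70207 + 33.29985 = 109.190438
B = 33.299855/109.190438 = 0.304970

Final: 0.304970


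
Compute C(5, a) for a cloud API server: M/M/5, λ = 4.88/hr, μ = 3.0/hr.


a = λ/μ = 1.6267; ρ = a/5 = 0.3253
P₀ = 0.196099 (from M/M/c formula)
C(c,a) = [a^c/(c!(1−ρ))]·P₀ = [11.38919/(120·0.6747)]·0.196099
= 0.14068·0.196099 = 0.027587

Final: 0.027587


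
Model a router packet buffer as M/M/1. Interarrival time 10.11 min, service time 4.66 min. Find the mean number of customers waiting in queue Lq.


λ = 60/10.11 = 5.9347 /hr
μ = 60/4.66 = 12.8755 /hr
ρ = λ/μ = 5.9347/12.8755 = 0.4609
Lq = ρ²/(1−ρ) = 0.2125/0.5391 = 0.3941

Final: 0.3941


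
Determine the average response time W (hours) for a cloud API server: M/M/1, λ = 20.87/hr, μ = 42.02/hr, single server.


W = 1/(μ−λ) = 1/(42.02 − 20.87) = 1/21.15 = 0.04728 hr

Final: 0.04728 hr


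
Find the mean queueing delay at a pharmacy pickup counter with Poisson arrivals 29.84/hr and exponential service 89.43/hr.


ρ = 29.84/89.43 = 0.3337
Wq = ρ/(μ−λ) = 0.3337/(89.43 − 29.84) = 0.3337/59.59 = 0.005599 hr

Final: 0.005599 hr


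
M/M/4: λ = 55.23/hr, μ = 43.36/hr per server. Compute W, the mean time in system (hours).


a = 1.2738; ρ = 0.3184; P₀ = 0.278525
Lq = P₀·a^c·ρ/(c!(1−ρ)²) = 0.02094
Wq = Lq/λ = 0.02094/55.23 = 0.0003792 hr
W = Wq + 1/μ = 0.0003792 + 0.02306 = 0.02344 hr

Final: 0.02344 hr


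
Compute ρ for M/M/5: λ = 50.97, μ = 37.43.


ρ = λ/(cμ) = 50.97/(5·37.43) = 50.97/187.15 = 0.2723

Final: 0.2723


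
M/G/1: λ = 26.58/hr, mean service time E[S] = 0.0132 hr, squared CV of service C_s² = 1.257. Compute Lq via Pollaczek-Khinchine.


ρ = λ·E[S] = 26.58·0.0132 = 0.3509
Lq = ρ²(1+C_s²)/(2(1−ρ)) = 0.1231·(1+1.257)/(2·0.6491)
= 0.1231·2.2570/1.2983 = 0.21400

Final: 0.21400


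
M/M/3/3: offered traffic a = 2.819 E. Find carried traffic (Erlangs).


B(3,2.819) = 0.323932 (Erlang-B)
Carried load = a(1 − B) = 2.819·(1 − 0.323932) = 2.819·0.676068 = 1.9058 E

Final: 1.9058 Erlangs


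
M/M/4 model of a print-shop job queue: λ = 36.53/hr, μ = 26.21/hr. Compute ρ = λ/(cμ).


ρ = λ/(cμ) = 36.53/(4·26.21) = 36.53/104.84 = 0.3484

Final: 0.3484


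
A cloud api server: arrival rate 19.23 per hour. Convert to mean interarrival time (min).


Mean interarrival time = 1/λ = 1/19.23 hour = 0.05200 hour
In minutes: 0.05200 × 60 = 3.1201 min

Final: 3.1201 min


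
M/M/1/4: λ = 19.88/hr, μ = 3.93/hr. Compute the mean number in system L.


ρ = 19.88/3.93 = 5.0585
L = ρ[1 − (K+1)ρ^K + Kρ^(K+1)] / [(1−ρ)(1−ρ^(K+1))]
Numerator: 5.0585·(1 − 5·654.779869 + 4·3312.219796) = 50463.735157
Denominator: (-4.0585)·(-3311.219796) = 13438.665583
L = 50463.735157/13438.665583 = 3.7551

Final: 3.7551


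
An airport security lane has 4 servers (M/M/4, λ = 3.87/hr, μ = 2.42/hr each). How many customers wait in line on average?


a = λ/μ = 1.5992; ρ = a/4 = 0.3998
P₀ = 0.199462
Lq = P₀·a^c·ρ / (c!·(1−ρ)²) = 0.199462·6.54007·0.3998/(24·0.36025)
= 0.06032

Final: 0.06032


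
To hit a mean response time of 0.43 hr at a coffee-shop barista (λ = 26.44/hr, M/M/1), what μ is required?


W = 1/(μ−λ) ⇒ μ − λ = 1/W = 1/0.43 = 2.3256
μ = λ + 1/W = 26.44 + 2.3256 = 28.7656 per hr

Final: 28.7656 /hr


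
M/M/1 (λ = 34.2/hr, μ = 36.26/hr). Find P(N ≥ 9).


ρ = 34.2/36.26 = 0.9432
P(N ≥ n) = ρ^n = 0.9432^9 = 0.590724

Final: 0.590724


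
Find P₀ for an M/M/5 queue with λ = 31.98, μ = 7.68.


a = λ/μ = 31.98/7.68 = 4.1641; ρ = a/c = 0.8328
Σ_{k=0}^{4} a^k/k! (terms k=0..4) = 1.00000 + 4.16406 + 8.66971 + 12.03374 + 12.52731 = 38.39481
Tail: a^5/(5!(1−ρ)) = 1251.94773/(120·0.1672) = 62.40238
P₀ = 1/(38.39481 + 62.40238) = 1/100.79719 = 0.009921

Final: 0.009921


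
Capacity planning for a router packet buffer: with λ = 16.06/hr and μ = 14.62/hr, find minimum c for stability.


Stability requires cμ > λ ⇔ c > λ/μ.
λ/μ = 16.06/14.62 = 1.0985
Minimum integer c = ⌊1.0985⌋ + 1 = 2
Check: 2·14.62 = 29.24 > 16.06, while 1·14.62 = 14.62 ≤ 16.06

Final: 2 servers


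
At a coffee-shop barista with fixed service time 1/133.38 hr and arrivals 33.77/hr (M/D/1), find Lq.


ρ = 33.77/133.38 = 0.2532
M/D/1: Lq = ρ²/(2(1−ρ)) = 0.06410/(2·0.7468) = 0.04292

Final: 0.04292


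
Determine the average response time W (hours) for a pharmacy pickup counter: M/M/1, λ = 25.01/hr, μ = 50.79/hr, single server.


W = 1/(μ−λ) = 1/(50.79 − 25.01) = 1/25.78 = 0.03879 hr

Final: 0.03879 hr


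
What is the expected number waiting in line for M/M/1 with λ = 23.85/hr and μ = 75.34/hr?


ρ = 23.85/75.34 = 0.3166
Lq = ρ²/(1−ρ) = 0.1002/0.6834 = 0.1466

Final: 0.1466


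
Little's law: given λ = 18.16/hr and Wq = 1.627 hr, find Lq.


Lq = λWq = 18.16·1.627 = 29.5463

Final: 29.5463


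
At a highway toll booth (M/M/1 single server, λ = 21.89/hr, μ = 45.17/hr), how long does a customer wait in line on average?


ρ = 21.89/45.17 = 0.4846
Wq = ρ/(μ−λ) = 0.4846/(45.17 − 21.89) = 0.4846/23.28 = 0.02082 hr

Final: 0.02082 hr


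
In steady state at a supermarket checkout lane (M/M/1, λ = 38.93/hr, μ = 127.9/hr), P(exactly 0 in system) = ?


ρ = 38.93/127.9 = 0.3044
P_n = (1−ρ)·ρ^n = (1 − 0.3044)·0.3044^0 = 0.6956·1.000000 = 0.695622

Final: 0.695622


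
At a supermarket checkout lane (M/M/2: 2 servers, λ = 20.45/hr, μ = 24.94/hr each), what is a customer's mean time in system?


a = 0.8200; ρ = 0.4100; P₀ = 0.418456
Lq = P₀·a^c·ρ/(c!(1−ρ)²) = 0.16567
Wq = Lq/λ = 0.16567/20.45 = 0.008101 hr
W = Wq + 1/μ = 0.008101 + 0.04010 = 0.04820 hr

Final: 0.04820 hr


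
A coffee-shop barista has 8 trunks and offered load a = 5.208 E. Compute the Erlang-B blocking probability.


B(c,a) = (a^c/c!) / Σ_{k=0}^{c} a^k/k!
a^8/8! = 13.422929
Σ terms (k=0..8): 1.00000 + 5.20800 + 13.56163 + 23.54299 + 30.65298 + 31.92814 + 27.71363 + 20.61894 + 13.42293 = 167.649236
B = 13.422929/167.649236 = 0.080066

Final: 0.080066


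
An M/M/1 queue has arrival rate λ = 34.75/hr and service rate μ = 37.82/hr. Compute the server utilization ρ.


ρ = λ/μ = 34.75/37.82 = 0.9188

Final: 0.9188


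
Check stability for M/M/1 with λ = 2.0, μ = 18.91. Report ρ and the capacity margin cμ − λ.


Total capacity cμ = 1·18.91 = 18.91/hr
ρ = λ/(cμ) = 2.0/18.91 = 0.1058
Stable ⇔ ρ < 1: YES
Spare capacity = cμ − λ = 18.91 − 2.0 = 16.91/hr

Final: ρ = 0.1058; stable; margin = 16.91/hr


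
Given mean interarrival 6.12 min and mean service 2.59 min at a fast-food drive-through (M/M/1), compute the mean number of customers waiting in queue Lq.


λ = 60/6.12 = 9.8039 /hr
μ = 60/2.59 = 23.1660 /hr
ρ = λ/μ = 9.8039/23.1660 = 0.4232
Lq = ρ²/(1−ρ) = 0.1791/0.5768 = 0.3105

Final: 0.3105


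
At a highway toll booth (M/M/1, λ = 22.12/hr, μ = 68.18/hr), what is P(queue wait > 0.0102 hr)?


ρ = 22.12/68.18 = 0.3244
P(Wq > t) = ρ·e^{−(μ−λ)t} = 0.3244·e^{−0.4698}
= 0.3244·0.625120 = 0.202811

Final: 0.202811


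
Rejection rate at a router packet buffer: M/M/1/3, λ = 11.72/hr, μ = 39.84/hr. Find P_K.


ρ = λ/μ = 11.72/39.84 = 0.2942
P_K = (1−ρ)ρ^K/(1−ρ^(K+1)) = (0.7058·0.025458)/(1 − 0.007489)
= 0.017969/0.992511 = 0.018104

Final: 0.018104


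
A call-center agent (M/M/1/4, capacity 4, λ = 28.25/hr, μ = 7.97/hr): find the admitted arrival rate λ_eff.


ρ = 3.5445; P_K = (1−ρ)ρ^4/(1−ρ^5) = 0.719161
λ_eff = λ(1 − P_K) = 28.25·(1 − 0.719161) = 28.25·0.280839 = 7.9337 /hr

Final: 7.9337 /hr


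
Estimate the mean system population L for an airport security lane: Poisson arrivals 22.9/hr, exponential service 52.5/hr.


ρ = λ/μ = 22.9/52.5 = 0.4362
L = ρ/(1−ρ) = 0.4362/(1 − 0.4362) = 0.4362/0.5638 = 0.7736

Final: 0.7736


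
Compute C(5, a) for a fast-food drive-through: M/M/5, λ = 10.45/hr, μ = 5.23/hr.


a = λ/μ = 1.9981; ρ = a/5 = 0.3996
P₀ = 0.134591 (from M/M/c formula)
C(c,a) = [a^c/(c!(1−ρ))]·P₀ = [31.84733/(120·0.6004)]·0.134591
= 0.44204·0.134591 = 0.059495

Final: 0.059495


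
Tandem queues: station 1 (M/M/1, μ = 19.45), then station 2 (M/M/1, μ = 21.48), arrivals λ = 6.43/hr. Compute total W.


Each node sees arrival rate λ = 6.43/hr (tandem ⇒ throughput preserved).
W₁ = 1/(μ₁−λ) = 1/(19.45−6.43) = 0.07680 hr
W₂ = 1/(μ₂−λ) = 1/(21.48−6.43) = 0.06645 hr
W_total = W₁ + W₂ = 0.07680 + 0.06645 = 0.14325 hr

Final: 0.14325 hr


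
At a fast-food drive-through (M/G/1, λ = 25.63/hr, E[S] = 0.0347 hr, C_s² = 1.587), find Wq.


ρ = λ·E[S] = 25.63·0.0347 = 0.8894
E[S²] = E[S]²(1+C_s²) = 0.0347²·(1+1.587) = 0.003115
Wq = λ·E[S²]/(2(1−ρ)) = 25.63·0.003115/(2·0.1106) = 0.36080 hr

Final: 0.36080 hr


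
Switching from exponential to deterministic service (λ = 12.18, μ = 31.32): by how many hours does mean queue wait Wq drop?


ρ = 12.18/31.32 = 0.3889
Wq(M/M/1) = ρ/(μ−λ) = 0.3889/19.14 = 0.02032 hr
Wq(M/D/1) = ρ/(2(μ−λ)) = 0.01016 hr
Savings = 0.02032 − 0.01016 = 0.01016 hr

Final: 0.01016 hr


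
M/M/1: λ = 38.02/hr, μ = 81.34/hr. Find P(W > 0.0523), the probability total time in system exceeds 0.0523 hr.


W ~ Exponential(μ−λ) for M/M/1.
μ − λ = 81.34 − 38.02 = 43.3200
P(W > t) = e^{−(μ−λ)t} = e^{−2.2656} = 0.103764

Final: 0.103764


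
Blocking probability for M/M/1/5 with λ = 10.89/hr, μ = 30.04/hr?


ρ = λ/μ = 10.89/30.04 = 0.3625
P_K = (1−ρ)ρ^K/(1−ρ^(K+1)) = (0.6375·0.006261)/(1 − 0.002270)
= 0.003991/0.997730 = 0.004000

Final: 0.004000


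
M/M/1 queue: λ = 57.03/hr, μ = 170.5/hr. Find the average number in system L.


ρ = λ/μ = 57.03/170.5 = 0.3345
L = ρ/(1−ρ) = 0.3345/(1 − 0.3345) = 0.3345/0.6655 = 0.5026

Final: 0.5026


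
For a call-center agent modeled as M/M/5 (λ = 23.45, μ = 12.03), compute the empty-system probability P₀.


a = λ/μ = 23.45/12.03 = 1.9493; ρ = a/c = 0.3899
Σ_{k=0}^{4} a^k/k! (terms k=0..4) = 1.00000 + 1.94929 + 1.89987 + 1.23447 + 0.60159 = 6.68522
Tail: a^5/(5!(1−ρ)) = 28.14402/(120·0.6101) = 0.38439
P₀ = 1/(6.68522 + 0.38439) = 1/7.06961 = 0.141450

Final: 0.141450


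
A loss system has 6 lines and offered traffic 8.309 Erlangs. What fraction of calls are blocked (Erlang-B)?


B(c,a) = (a^c/c!) / Σ_{k=0}^{c} a^k/k!
a^6/6! = 457.046153
Σ terms (k=0..6): 1.00000 + 8.30900 + 34.51974 + 95.60817 + 198.60208 + 330.03694 + 457.04615 = 1125.122086
B = 457.046153/1125.122086 = 0.406219

Final: 0.406219


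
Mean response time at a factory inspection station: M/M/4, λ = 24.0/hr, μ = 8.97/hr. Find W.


a = 2.6756; ρ = 0.6689; P₀ = 0.059184
Lq = P₀·a^c·ρ/(c!(1−ρ)²) = 0.77108
Wq = Lq/λ = 0.77108/24.0 = 0.03213 hr
W = Wq + 1/μ = 0.03213 + 0.11148 = 0.14361 hr

Final: 0.14361 hr


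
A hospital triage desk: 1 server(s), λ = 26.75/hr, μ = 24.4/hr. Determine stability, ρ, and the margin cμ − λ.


Total capacity cμ = 1·24.4 = 24.40/hr
ρ = λ/(cμ) = 26.75/24.40 = 1.0963
Stable ⇔ ρ < 1: NO
Spare capacity = cμ − λ = 24.40 − 26.75 = -2.35/hr

Final: ρ = 1.0963; unstable; margin = -2.35/hr


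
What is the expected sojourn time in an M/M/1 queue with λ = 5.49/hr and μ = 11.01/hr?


W = 1/(μ−λ) = 1/(11.01 − 5.49) = 1/5.52 = 0.1812 hr

Final: 0.1812 hr


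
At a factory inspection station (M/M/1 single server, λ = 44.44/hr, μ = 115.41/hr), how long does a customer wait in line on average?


ρ = 44.44/115.41 = 0.3851
Wq = ρ/(μ−λ) = 0.3851/(115.41 − 44.44) = 0.3851/70.97 = 0.005426 hr

Final: 0.005426 hr


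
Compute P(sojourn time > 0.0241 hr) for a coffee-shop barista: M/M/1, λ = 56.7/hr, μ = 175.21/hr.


W ~ Exponential(μ−λ) for M/M/1.
μ − λ = 175.21 − 56.7 = 118.5100
P(W > t) = e^{−(μ−λ)t} = e^{−2.8561} = 0.057493

Final: 0.057493


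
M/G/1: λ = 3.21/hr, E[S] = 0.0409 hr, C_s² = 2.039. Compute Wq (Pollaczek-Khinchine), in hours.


ρ = λ·E[S] = 3.21·0.0409 = 0.1313
E[S²] = E[S]²(1+C_s²) = 0.0409²·(1+2.039) = 0.005084
Wq = λ·E[S²]/(2(1−ρ)) = 3.21·0.005084/(2·0.8687) = 0.009392 hr

Final: 0.009392 hr


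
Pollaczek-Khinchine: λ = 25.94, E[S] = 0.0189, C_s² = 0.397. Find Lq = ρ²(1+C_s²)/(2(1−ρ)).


ρ = λ·E[S] = 25.94·0.0189 = 0.4903
Lq = ρ²(1+C_s²)/(2(1−ρ)) = 0.2404·(1+0.397)/(2·0.5097)
= 0.2404·1.3970/1.0195 = 0.32937

Final: 0.32937


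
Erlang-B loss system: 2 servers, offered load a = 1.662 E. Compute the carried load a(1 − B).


B(2,1.662) = 0.341598 (Erlang-B)
Carried load = a(1 − B) = 1.662·(1 − 0.341598) = 1.662·0.658402 = 1.0943 E

Final: 1.0943 Erlangs


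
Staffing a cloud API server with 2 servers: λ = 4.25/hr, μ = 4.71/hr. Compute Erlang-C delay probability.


a = λ/μ = 0.9023; ρ = a/2 = 0.4512
P₀ = 0.378200 (from M/M/c formula)
C(c,a) = [a^c/(c!(1−ρ))]·P₀ = [0.81421/(2·0.5488)]·0.378200
= 0.74177·0.378200 = 0.280536

Final: 0.280536


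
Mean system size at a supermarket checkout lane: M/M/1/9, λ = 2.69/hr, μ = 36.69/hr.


ρ = 2.69/36.69 = 0.07332
L = ρ[1 − (K+1)ρ^K + Kρ^(K+1)] / [(1−ρ)(1−ρ^(K+1))]
Numerator: 0.07332·(1 − 10·6.121e-11 + 9·4.488e-12) = 0.073317
Denominator: (0.9267)·(1.000000) = 0.926683
L = 0.073317/0.926683 = 0.07912

Final: 0.07912


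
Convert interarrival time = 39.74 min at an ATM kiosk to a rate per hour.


λ = 1/(interarrival time) in consistent units.
1 hour = 60 min, so λ = 60/39.74 = 1.5098 per hour

Final: 1.5098 /hr


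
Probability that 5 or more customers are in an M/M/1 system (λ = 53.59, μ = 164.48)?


ρ = 53.59/164.48 = 0.3258
P(N ≥ n) = ρ^n = 0.3258^5 = 0.003672

Final: 0.003672


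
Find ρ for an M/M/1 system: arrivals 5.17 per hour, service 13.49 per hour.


ρ = λ/μ = 5.17/13.49 = 0.3832

Final: 0.3832


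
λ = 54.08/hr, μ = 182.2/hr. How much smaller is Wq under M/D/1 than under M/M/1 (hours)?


ρ = 54.08/182.2 = 0.2968
Wq(M/M/1) = ρ/(μ−λ) = 0.2968/128.12 = 0.002317 hr
Wq(M/D/1) = ρ/(2(μ−λ)) = 0.001158 hr
Savings = 0.002317 − 0.001158 = 0.001158 hr

Final: 0.001158 hr


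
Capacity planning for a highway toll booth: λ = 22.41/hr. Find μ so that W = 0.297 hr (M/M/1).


W = 1/(μ−λ) ⇒ μ − λ = 1/W = 1/0.297 = 3.3670
μ = λ + 1/W = 22.41 + 3.3670 = 25.7770 per hr

Final: 25.7770 /hr


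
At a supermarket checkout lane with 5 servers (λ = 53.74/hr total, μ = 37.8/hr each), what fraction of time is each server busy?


ρ = λ/(cμ) = 53.74/(5·37.8) = 53.74/189.00 = 0.2843

Final: 0.2843


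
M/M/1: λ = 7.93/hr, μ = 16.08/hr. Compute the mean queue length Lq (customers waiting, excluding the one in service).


ρ = 7.93/16.08 = 0.4932
Lq = ρ²/(1−ρ) = 0.2432/0.5068 = 0.4798

Final: 0.4798


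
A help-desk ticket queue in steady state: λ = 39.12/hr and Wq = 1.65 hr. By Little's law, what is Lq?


Lq = λWq = 39.12·1.65 = 64.5480

Final: 64.5480


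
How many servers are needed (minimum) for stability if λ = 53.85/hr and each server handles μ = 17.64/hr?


Stability requires cμ > λ ⇔ c > λ/μ.
λ/μ = 53.85/17.64 = 3.0527
Minimum integer c = ⌊3.0527⌋ + 1 = 4
Check: 4·17.64 = 70.56 > 53.85, while 3·17.64 = 52.92 ≤ 53.85

Final: 4 servers


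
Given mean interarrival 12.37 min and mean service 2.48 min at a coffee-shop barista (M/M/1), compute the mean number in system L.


λ = 60/12.37 = 4.8504 /hr
μ = 60/2.48 = 24.1935 /hr
ρ = λ/μ = 4.8504/24.1935 = 0.2005
L = ρ/(1−ρ) = 0.2005/0.7995 = 0.2508

Final: 0.2508


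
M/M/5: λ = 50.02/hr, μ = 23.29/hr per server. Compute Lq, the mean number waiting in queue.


a = λ/μ = 2.1477; ρ = a/5 = 0.4295
P₀ = 0.115485
Lq = P₀·a^c·ρ / (c!·(1−ρ)²) = 0.115485·45.69524·0.4295/(120·0.32542)
= 0.05805

Final: 0.05805


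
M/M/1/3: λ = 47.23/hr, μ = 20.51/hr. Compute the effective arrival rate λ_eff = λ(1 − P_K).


ρ = 2.3028; P_K = (1−ρ)ρ^3/(1−ρ^4) = 0.586603
λ_eff = λ(1 − P_K) = 47.23·(1 − 0.586603) = 47.23·0.413397 = 19.5247 /hr

Final: 19.5247 /hr


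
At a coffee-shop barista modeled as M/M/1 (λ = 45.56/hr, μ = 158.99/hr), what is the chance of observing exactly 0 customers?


ρ = 45.56/158.99 = 0.2866
P_n = (1−ρ)·ρ^n = (1 − 0.2866)·0.2866^0 = 0.7134·1.000000 = 0.713441

Final: 0.713441


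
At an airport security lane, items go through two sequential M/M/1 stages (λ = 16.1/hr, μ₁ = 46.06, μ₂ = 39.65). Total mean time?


Each node sees arrival rate λ = 16.1/hr (tandem ⇒ throughput preserved).
W₁ = 1/(μ₁−λ) = 1/(46.06−16.1) = 0.03338 hr
W₂ = 1/(μ₂−λ) = 1/(39.65−16.1) = 0.04246 hr
W_total = W₁ + W₂ = 0.03338 + 0.04246 = 0.07584 hr

Final: 0.07584 hr


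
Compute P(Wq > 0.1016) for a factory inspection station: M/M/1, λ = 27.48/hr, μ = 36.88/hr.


ρ = 27.48/36.88 = 0.7451
P(Wq > t) = ρ·e^{−(μ−λ)t} = 0.7451·e^{−0.9550}
= 0.7451·0.384797 = 0.286719

Final: 0.286719


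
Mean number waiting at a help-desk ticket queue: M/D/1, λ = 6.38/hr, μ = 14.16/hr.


ρ = 6.38/14.16 = 0.4506
M/D/1: Lq = ρ²/(2(1−ρ)) = 0.2030/(2·0.5494) = 0.18474

Final: 0.18474


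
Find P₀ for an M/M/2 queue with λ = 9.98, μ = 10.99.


a = λ/μ = 9.98/10.99 = 0.9081; ρ = a/c = 0.4540
Σ_{k=0}^{1} a^k/k! (terms k=0..1) = 1.00000 + 0.90810 = 1.90810
Tail: a^2/(2!(1−ρ)) = 0.82464/(2·0.5460) = 0.75524
P₀ = 1/(1.90810 + 0.75524) = 1/2.66333 = 0.375469

Final: 0.375469


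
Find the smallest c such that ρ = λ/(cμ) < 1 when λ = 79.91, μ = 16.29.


Stability requires cμ > λ ⇔ c > λ/μ.
λ/μ = 79.91/16.29 = 4.9055
Minimum integer c = ⌊4.9055⌋ + 1 = 5
Check: 5·16.29 = 81.45 > 79.91, while 4·16.29 = 65.16 ≤ 79.91

Final: 5 servers


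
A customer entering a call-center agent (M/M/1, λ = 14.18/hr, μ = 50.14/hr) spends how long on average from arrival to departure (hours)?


W = 1/(μ−λ) = 1/(50.14 − 14.18) = 1/35.96 = 0.02781 hr

Final: 0.02781 hr


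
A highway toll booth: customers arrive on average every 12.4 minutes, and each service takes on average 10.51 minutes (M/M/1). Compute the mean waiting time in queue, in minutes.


λ = 60/12.4 = 4.8387 /hr
μ = 60/10.51 = 5.7088 /hr
ρ = λ/μ = 4.8387/5.7088 = 0.8476
Wq = ρ/(μ−λ) = 0.8476/(5.7088−4.8387) = 0.97407 hr
In minutes: 0.97407·60 = 58.444 min

Final: 58.444 min


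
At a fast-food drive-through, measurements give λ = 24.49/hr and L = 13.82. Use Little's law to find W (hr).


W = L/λ = 13.82/24.49 = 0.5643 hr

Final: 0.5643 hr


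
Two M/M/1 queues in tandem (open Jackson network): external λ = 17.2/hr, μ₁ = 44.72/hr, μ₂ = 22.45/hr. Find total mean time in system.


Each node sees arrival rate λ = 17.2/hr (tandem ⇒ throughput preserved).
W₁ = 1/(μ₁−λ) = 1/(44.72−17.2) = 0.03634 hr
W₂ = 1/(μ₂−λ) = 1/(22.45−17.2) = 0.19048 hr
W_total = W₁ + W₂ = 0.03634 + 0.19048 = 0.22681 hr

Final: 0.22681 hr


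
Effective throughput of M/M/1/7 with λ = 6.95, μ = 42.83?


ρ = 0.1623; P_K = (1−ρ)ρ^7/(1−ρ^8) = 0.000002482
λ_eff = λ(1 − P_K) = 6.95·(1 − 0.000002482) = 6.95·0.999998 = 6.9500 /hr

Final: 6.9500 /hr


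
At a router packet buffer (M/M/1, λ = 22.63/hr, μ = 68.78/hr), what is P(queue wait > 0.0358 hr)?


ρ = 22.63/68.78 = 0.3290
P(Wq > t) = ρ·e^{−(μ−λ)t} = 0.3290·e^{−1.6522}
= 0.3290·0.191634 = 0.063051

Final: 0.063051


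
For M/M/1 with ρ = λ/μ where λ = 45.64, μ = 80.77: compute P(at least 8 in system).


ρ = 45.64/80.77 = 0.5651
P(N ≥ n) = ρ^n = 0.5651^8 = 0.010394

Final: 0.010394


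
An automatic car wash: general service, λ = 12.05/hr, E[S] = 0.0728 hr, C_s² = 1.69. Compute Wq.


ρ = λ·E[S] = 12.05·0.0728 = 0.8772
E[S²] = E[S]²(1+C_s²) = 0.0728²·(1+1.69) = 0.014257
Wq = λ·E[S²]/(2(1−ρ)) = 12.05·0.014257/(2·0.1228) = 0.69971 hr

Final: 0.69971 hr


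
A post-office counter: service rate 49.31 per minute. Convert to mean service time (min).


Mean service time = 1/μ = 1/49.31 minute = 0.02028 minute
In minutes: 0.02028 × 1 = 0.02028 min

Final: 0.02028 min


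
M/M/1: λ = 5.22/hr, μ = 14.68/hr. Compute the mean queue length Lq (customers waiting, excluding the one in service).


ρ = 5.22/14.68 = 0.3556
Lq = ρ²/(1−ρ) = 0.1264/0.6444 = 0.1962

Final: 0.1962


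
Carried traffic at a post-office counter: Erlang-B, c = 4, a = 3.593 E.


B(4,3.593) = 0.269961 (Erlang-B)
Carried load = a(1 − B) = 3.593·(1 − 0.269961) = 3.593·0.730039 = 2.6230 E

Final: 2.6230 Erlangs


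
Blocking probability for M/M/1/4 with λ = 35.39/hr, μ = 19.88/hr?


ρ = λ/μ = 35.39/19.88 = 1.7802
P_K = (1−ρ)ρ^K/(1−ρ^(K+1)) = (-0.7802·10.042844)/(1 − 17.878082)
= -7.835237/-16.878082 = 0.464226

Final: 0.464226


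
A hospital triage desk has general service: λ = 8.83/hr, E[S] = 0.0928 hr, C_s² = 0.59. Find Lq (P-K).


ρ = λ·E[S] = 8.83·0.0928 = 0.8194
Lq = ρ²(1+C_s²)/(2(1−ρ)) = 0.6715·(1+0.59)/(2·0.1806)
= 0.6715·1.5900/0.3612 = 2.95614

Final: 2.95614


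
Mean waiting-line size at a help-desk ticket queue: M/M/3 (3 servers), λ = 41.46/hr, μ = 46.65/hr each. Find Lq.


a = λ/μ = 0.8887; ρ = a/3 = 0.2962
P₀ = 0.408175
Lq = P₀·a^c·ρ / (c!·(1−ρ)²) = 0.408175·0.70199·0.2962/(6·0.49527)
= 0.02857

Final: 0.02857


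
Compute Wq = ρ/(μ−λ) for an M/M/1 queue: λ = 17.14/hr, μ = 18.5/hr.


ρ = 17.14/18.5 = 0.9265
Wq = ρ/(μ−λ) = 0.9265/(18.5 − 17.14) = 0.9265/1.36 = 0.6812 hr

Final: 0.6812 hr


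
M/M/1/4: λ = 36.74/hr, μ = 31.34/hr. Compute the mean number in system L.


ρ = 36.74/31.34 = 1.1723
L = ρ[1 − (K+1)ρ^K + Kρ^(K+1)] / [(1−ρ)(1−ρ^(K+1))]
Numerator: 1.1723·(1 − 5·1.888690 + 4·2.214118) = 0.484189
Denominator: (-0.1723)·(-1.214118) = 0.209197
L = 0.484189/0.209197 = 2.3145

Final: 2.3145


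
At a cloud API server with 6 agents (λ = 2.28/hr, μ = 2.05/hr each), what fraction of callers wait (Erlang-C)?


a = λ/μ = 1.1122; ρ = a/6 = 0.1854
P₀ = 0.328824 (from M/M/c formula)
C(c,a) = [a^c/(c!(1−ρ))]·P₀ = [1.89272/(720·0.8146)]·0.328824
= 0.003227·0.328824 = 0.001061

Final: 0.001061


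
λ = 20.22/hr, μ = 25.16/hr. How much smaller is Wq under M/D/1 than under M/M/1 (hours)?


ρ = 20.22/25.16 = 0.8037
Wq(M/M/1) = ρ/(μ−λ) = 0.8037/4.94 = 0.16268 hr
Wq(M/D/1) = ρ/(2(μ−λ)) = 0.08134 hr
Savings = 0.16268 − 0.08134 = 0.08134 hr

Final: 0.08134 hr


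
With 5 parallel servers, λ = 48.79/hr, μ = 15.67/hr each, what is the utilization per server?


ρ = λ/(cμ) = 48.79/(5·15.67) = 48.79/78.35 = 0.6227

Final: 0.6227


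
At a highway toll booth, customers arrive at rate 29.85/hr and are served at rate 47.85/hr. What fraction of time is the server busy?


ρ = λ/μ = 29.85/47.85 = 0.6238

Final: 0.6238


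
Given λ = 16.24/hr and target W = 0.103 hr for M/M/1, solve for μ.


W = 1/(μ−λ) ⇒ μ − λ = 1/W = 1/0.103 = 9.7087
μ = λ + 1/W = 16.24 + 9.7087 = 25.9487 per hr

Final: 25.9487 /hr


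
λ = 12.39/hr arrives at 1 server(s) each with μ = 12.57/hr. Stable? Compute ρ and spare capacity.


Total capacity cμ = 1·12.57 = 12.57/hr
ρ = λ/(cμ) = 12.39/12.57 = 0.9857
Stable ⇔ ρ < 1: YES
Spare capacity = cμ − λ = 12.57 − 12.39 = 0.18/hr

Final: ρ = 0.9857; stable; margin = 0.18/hr


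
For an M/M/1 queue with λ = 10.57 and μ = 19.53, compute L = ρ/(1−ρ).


ρ = λ/μ = 10.57/19.53 = 0.5412
L = ρ/(1−ρ) = 0.5412/(1 − 0.5412) = 0.5412/0.4588 = 1.1797

Final: 1.1797


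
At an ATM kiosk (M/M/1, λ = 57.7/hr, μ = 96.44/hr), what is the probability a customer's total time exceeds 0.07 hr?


W ~ Exponential(μ−λ) for M/M/1.
μ − λ = 96.44 − 57.7 = 38.7400
P(W > t) = e^{−(μ−λ)t} = e^{−2.7118} = 0.066417

Final: 0.066417


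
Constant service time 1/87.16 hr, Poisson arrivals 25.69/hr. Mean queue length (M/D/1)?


ρ = 25.69/87.16 = 0.2947
M/D/1: Lq = ρ²/(2(1−ρ)) = 0.08687/(2·0.7053) = 0.06159

Final: 0.06159


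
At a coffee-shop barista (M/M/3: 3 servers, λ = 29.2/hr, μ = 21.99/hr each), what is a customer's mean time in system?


a = 1.3279; ρ = 0.4426; P₀ = 0.255779
Lq = P₀·a^c·ρ/(c!(1−ρ)²) = 0.14221
Wq = Lq/λ = 0.14221/29.2 = 0.004870 hr
W = Wq + 1/μ = 0.004870 + 0.04548 = 0.05035 hr

Final: 0.05035 hr


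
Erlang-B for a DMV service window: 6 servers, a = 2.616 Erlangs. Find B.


B(c,a) = (a^c/c!) / Σ_{k=0}^{c} a^k/k!
a^6/6! = 0.445137
Σ terms (k=0..6): 1.00000 + 2.61600 + 3.42173 + 2.98375 + 1.95137 + 1.02096 + 0.44514 = 13.438939
B = 0.445137/13.438939 = 0.033123

Final: 0.033123


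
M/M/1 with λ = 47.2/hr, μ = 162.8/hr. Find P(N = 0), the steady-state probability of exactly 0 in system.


ρ = 47.2/162.8 = 0.2899
P_n = (1−ρ)·ρ^n = (1 − 0.2899)·0.2899^0 = 0.7101·1.000000 = 0.710074

Final: 0.710074


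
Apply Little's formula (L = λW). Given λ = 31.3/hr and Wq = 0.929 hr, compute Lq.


Lq = λWq = 31.3·0.929 = 29.0777

Final: 29.0777


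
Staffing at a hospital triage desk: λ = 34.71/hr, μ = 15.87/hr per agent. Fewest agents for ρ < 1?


Stability requires cμ > λ ⇔ c > λ/μ.
λ/μ = 34.71/15.87 = 2.1871
Minimum integer c = ⌊2.1871⌋ + 1 = 3
Check: 3·15.87 = 47.61 > 34.71, while 2·15.87 = 31.74 ≤ 34.71

Final: 3 servers


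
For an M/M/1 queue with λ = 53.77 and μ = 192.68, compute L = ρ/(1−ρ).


ρ = λ/μ = 53.77/192.68 = 0.2791
L = ρ/(1−ρ) = 0.2791/(1 − 0.2791) = 0.2791/0.7209 = 0.3871

Final: 0.3871


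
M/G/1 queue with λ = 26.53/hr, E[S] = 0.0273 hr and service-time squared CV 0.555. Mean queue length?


ρ = λ·E[S] = 26.53·0.0273 = 0.7243
Lq = ρ²(1+C_s²)/(2(1−ρ)) = 0.5246·(1+0.555)/(2·0.2757)
= 0.5246·1.5550/0.5515 = 1.47916

Final: 1.47916


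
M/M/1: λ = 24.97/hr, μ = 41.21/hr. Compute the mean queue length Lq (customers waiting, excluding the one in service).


ρ = 24.97/41.21 = 0.6059
Lq = ρ²/(1−ρ) = 0.3671/0.3941 = 0.9316

Final: 0.9316


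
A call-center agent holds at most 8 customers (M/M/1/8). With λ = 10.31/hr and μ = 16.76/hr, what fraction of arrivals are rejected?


ρ = λ/μ = 10.31/16.76 = 0.6152
P_K = (1−ρ)ρ^K/(1−ρ^(K+1)) = (0.3848·0.020506)/(1 − 0.012614)
= 0.007892/0.987386 = 0.007992

Final: 0.007992


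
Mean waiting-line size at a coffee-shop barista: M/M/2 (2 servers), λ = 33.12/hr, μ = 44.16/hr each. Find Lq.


a = λ/μ = 0.7500; ρ = a/2 = 0.3750
P₀ = 0.454545
Lq = P₀·a^c·ρ / (c!·(1−ρ)²) = 0.454545·0.56250·0.3750/(2·0.39062)
= 0.12273

Final: 0.12273


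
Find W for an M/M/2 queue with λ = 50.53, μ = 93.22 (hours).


a = 0.5421; ρ = 0.2710; P₀ = 0.573533
Lq = P₀·a^c·ρ/(c!(1−ρ)²) = 0.04297
Wq = Lq/λ = 0.04297/50.53 = 0.0008504 hr
W = Wq + 1/μ = 0.0008504 + 0.01073 = 0.01158 hr

Final: 0.01158 hr
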